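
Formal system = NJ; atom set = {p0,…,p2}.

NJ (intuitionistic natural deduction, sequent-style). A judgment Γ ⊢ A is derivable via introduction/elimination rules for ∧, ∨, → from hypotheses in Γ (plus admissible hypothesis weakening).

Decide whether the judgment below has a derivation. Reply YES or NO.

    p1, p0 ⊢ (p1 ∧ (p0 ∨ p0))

Proof tree:
[∧I] p1, p0 ⊢ (p1 ∧ (p0 ∨ p0))
  [Ax] p1 ⊢ p1
  [∨I₂] p0 ⊢ (p0 ∨ p0)
    [Ax] p0 ⊢ p0

Result: YES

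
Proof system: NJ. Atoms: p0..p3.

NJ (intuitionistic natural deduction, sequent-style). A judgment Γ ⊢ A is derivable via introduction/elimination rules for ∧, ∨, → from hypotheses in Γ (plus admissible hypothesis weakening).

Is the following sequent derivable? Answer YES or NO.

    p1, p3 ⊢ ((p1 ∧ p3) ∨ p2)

Derivation trace:
[∨I₁] p1, p3 ⊢ ((p1 ∧ p3) ∨ p2)
  [∧I] p1, p3 ⊢ (p1 ∧ p3)
    [Ax] p1 ⊢ p1
    [Ax] p3 ⊢ p3

Result: YES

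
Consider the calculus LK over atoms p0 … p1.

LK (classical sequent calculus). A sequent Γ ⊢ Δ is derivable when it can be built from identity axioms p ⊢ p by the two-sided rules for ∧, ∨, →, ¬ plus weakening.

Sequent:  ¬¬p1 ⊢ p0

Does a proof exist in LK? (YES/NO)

Search for a countermodel by truth-table:
  v=00: Γ:[¬¬p1=F] Δ:[p0=F] refutes=False
  v=01: Γ:[¬¬p1=T] Δ:[p0=F] refutes=True  ← countermodel

Result: NO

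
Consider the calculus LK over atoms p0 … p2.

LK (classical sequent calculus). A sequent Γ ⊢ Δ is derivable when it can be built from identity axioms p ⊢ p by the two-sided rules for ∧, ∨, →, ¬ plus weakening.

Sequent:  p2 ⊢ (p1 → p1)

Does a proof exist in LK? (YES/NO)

Proof tree:
[WL] p2 ⊢ (p1 → p1)
  [→R]  ⊢ (p1 → p1)
    [Ax] p1 ⊢ p1

Result: YES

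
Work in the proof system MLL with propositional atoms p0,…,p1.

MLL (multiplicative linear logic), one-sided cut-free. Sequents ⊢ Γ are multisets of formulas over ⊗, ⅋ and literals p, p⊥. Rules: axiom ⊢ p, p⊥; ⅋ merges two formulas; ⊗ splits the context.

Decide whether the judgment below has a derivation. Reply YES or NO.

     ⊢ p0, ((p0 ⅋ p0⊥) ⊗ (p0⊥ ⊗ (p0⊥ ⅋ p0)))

Proof tree:
[⊗]  ⊢ p0, ((p0 ⅋ p0⊥) ⊗ (p0⊥ ⊗ (p0⊥ ⅋ p0)))
  [⅋]  ⊢ (p0 ⅋ p0⊥)
    [Ax]  ⊢ p0, p0⊥
  [⊗]  ⊢ p0, (p0⊥ ⊗ (p0⊥ ⅋ p0))
    [Ax]  ⊢ p0, p0⊥
    [⅋]  ⊢ (p0⊥ ⅋ p0)
      [Ax]  ⊢ p0, p0⊥

Result: YES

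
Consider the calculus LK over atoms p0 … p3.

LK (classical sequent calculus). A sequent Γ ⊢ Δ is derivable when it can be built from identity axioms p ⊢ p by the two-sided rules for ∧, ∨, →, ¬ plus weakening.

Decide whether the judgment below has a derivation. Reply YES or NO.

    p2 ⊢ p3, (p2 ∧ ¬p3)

Derivation trace:
[∧R] p2 ⊢ p3, (p2 ∧ ¬p3)
  [Ax] p2 ⊢ p2
  [¬R]  ⊢ p3, ¬p3
    [Ax] p3 ⊢ p3

Result: YES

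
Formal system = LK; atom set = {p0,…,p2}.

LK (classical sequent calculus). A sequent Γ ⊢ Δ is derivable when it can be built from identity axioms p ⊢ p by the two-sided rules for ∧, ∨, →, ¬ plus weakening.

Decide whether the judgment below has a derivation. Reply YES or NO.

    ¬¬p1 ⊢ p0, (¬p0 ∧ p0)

Search for a countermodel by truth-table:
  v=000: Γ:[¬¬p1=F] Δ:[p0=F, (¬p0 ∧ p0)=F] refutes=False
  v=001: Γ:[¬¬p1=F] Δ:[p0=F, (¬p0 ∧ p0)=F] refutes=False
  v=010: Γ:[¬¬p1=T] Δ:[p0=F, (¬p0 ∧ p0)=F] refutes=True  ← countermodel

Result: NO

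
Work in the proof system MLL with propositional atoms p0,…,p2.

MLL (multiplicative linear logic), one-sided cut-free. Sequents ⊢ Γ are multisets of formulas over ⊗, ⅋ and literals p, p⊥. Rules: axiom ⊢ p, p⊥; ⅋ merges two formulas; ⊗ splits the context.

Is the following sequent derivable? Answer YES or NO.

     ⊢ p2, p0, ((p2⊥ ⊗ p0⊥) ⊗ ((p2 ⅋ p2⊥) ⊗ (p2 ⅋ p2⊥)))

Derivation trace:
[⊗]  ⊢ p2, p0, ((p2⊥ ⊗ p0⊥) ⊗ ((p2 ⅋ p2⊥) ⊗ (p2 ⅋ p2⊥)))
  [⊗]  ⊢ p2, p0, (p2⊥ ⊗ p0⊥)
    [Ax]  ⊢ p2, p2⊥
    [Ax]  ⊢ p0, p0⊥
  [⊗]  ⊢ ((p2 ⅋ p2⊥) ⊗ (p2 ⅋ p2⊥))
    [⅋]  ⊢ (p2 ⅋ p2⊥)
      [Ax]  ⊢ p2, p2⊥
    [⅋]  ⊢ (p2 ⅋ p2⊥)
      [Ax]  ⊢ p2, p2⊥

Result: YES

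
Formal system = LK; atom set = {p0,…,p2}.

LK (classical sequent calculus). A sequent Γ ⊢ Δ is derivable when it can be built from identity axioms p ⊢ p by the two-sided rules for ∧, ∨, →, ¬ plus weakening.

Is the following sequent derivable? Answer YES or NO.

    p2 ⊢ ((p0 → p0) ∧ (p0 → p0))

Proof tree:
[∧R] p2 ⊢ ((p0 → p0) ∧ (p0 → p0))
  [WL] p2 ⊢ (p0 → p0)
    [→R]  ⊢ (p0 → p0)
      [Ax] p0 ⊢ p0
  [→R]  ⊢ (p0 → p0)
    [Ax] p0 ⊢ p0

Result: YES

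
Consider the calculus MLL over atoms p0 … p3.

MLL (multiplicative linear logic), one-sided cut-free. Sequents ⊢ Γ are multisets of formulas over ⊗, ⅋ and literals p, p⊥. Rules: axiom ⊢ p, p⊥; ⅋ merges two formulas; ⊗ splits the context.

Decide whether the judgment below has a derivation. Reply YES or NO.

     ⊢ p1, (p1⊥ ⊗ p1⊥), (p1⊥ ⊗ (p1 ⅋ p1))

Derivation trace:
[⊗]  ⊢ p1, (p1⊥ ⊗ p1⊥), (p1⊥ ⊗ (p1 ⅋ p1))
  [Ax]  ⊢ p1, p1⊥
  [⅋]  ⊢ (p1⊥ ⊗ p1⊥), (p1 ⅋ p1)
    [⊗]  ⊢ p1, p1, (p1⊥ ⊗ p1⊥)
      [Ax]  ⊢ p1, p1⊥
      [Ax]  ⊢ p1, p1⊥

Result: YES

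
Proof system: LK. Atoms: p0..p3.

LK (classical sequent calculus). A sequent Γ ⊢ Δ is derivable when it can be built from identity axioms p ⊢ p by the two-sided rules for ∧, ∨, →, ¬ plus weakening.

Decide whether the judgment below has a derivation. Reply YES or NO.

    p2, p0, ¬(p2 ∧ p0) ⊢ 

Derivation trace:
[¬L] p2, p0, ¬(p2 ∧ p0) ⊢ 
  [∧R] p2, p0 ⊢ (p2 ∧ p0)
    [Ax] p2 ⊢ p2
    [Ax] p0 ⊢ p0

Result: YES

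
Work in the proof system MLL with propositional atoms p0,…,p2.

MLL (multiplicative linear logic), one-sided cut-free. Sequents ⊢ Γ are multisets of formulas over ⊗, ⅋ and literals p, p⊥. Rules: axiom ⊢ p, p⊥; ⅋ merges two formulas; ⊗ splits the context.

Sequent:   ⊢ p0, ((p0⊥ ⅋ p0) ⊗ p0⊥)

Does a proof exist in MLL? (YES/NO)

Derivation trace:
[⊗]  ⊢ p0, ((p0⊥ ⅋ p0) ⊗ p0⊥)
  [⅋]  ⊢ (p0⊥ ⅋ p0)
    [Ax]  ⊢ p0, p0⊥
  [Ax]  ⊢ p0, p0⊥

Result: YES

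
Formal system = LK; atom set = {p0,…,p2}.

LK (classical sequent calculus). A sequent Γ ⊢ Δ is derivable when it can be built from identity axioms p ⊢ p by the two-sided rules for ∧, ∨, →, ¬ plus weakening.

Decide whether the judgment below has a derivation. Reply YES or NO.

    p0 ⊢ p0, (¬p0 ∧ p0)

Derivation trace:
[∧R] p0 ⊢ p0, (¬p0 ∧ p0)
  [¬R]  ⊢ p0, ¬p0
    [Ax] p0 ⊢ p0
  [Ax] p0 ⊢ p0

Result: YES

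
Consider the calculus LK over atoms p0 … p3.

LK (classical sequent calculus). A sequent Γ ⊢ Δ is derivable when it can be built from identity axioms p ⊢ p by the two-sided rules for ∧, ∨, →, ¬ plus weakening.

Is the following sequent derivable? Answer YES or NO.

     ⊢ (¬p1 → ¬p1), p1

Derivation trace:
[WR]  ⊢ (¬p1 → ¬p1), p1
  [→R]  ⊢ (¬p1 → ¬p1)
    [¬L] ¬p1 ⊢ ¬p1
      [¬R]  ⊢ p1, ¬p1
        [Ax] p1 ⊢ p1

Result: YES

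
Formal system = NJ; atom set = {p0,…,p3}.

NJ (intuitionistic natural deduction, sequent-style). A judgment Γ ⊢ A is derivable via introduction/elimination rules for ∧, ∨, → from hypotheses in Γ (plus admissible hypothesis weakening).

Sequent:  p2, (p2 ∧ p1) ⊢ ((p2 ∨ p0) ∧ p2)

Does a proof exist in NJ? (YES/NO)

Proof tree:
[Wk] p2, (p2 ∧ p1) ⊢ ((p2 ∨ p0) ∧ p2)
  [∧I] p2 ⊢ ((p2 ∨ p0) ∧ p2)
    [∨I₁] p2 ⊢ (p2 ∨ p0)
      [Ax] p2 ⊢ p2
    [Ax] p2 ⊢ p2

Result: YES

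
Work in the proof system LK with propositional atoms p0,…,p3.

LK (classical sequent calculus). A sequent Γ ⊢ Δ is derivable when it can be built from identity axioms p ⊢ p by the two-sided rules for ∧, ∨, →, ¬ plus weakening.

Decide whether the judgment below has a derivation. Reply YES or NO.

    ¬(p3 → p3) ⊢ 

Derivation trace:
[¬L] ¬(p3 → p3) ⊢ 
  [→R]  ⊢ (p3 → p3)
    [Ax] p3 ⊢ p3

Result: YES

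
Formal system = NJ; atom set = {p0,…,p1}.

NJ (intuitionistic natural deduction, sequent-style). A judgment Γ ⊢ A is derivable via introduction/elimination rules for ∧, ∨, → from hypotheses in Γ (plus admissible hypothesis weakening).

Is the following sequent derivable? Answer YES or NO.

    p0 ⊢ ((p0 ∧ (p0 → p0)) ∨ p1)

Derivation trace:
[∨I₁] p0 ⊢ ((p0 ∧ (p0 → p0)) ∨ p1)
  [∧I] p0 ⊢ (p0 ∧ (p0 → p0))
    [Ax] p0 ⊢ p0
    [→I]  ⊢ (p0 → p0)
      [Ax] p0 ⊢ p0

Result: YES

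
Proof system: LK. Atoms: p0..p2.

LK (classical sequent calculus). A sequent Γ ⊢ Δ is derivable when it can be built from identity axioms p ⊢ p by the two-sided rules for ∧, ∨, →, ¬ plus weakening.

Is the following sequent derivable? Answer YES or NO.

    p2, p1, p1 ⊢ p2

Derivation trace:
[WL] p2, p1, p1 ⊢ p2
  [WL] p2, p1 ⊢ p2
    [Ax] p2 ⊢ p2

Result: YES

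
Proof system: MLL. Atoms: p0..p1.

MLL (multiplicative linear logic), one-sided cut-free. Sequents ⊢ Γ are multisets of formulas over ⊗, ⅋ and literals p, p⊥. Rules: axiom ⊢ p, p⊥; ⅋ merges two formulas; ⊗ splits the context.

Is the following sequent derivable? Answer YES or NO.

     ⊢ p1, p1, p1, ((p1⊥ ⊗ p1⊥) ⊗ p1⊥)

Derivation (root first):
[⊗]  ⊢ p1, p1, p1, ((p1⊥ ⊗ p1⊥) ⊗ p1⊥)
  [⊗]  ⊢ p1, p1, (p1⊥ ⊗ p1⊥)
    [Ax]  ⊢ p1, p1⊥
    [Ax]  ⊢ p1, p1⊥
  [Ax]  ⊢ p1, p1⊥

Result: YES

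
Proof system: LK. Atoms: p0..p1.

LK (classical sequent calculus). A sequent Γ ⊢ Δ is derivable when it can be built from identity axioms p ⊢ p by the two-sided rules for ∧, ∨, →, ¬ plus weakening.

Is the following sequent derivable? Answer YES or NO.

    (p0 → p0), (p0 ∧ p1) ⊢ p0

Derivation (root first):
[∧L] (p0 → p0), (p0 ∧ p1) ⊢ p0
  [→L] p1, p0, (p0 → p0) ⊢ p0
    [WL] p0, p0, p1 ⊢ p0
      [WL] p0, p0 ⊢ p0
        [Ax] p0 ⊢ p0
    [Ax] p0 ⊢ p0

Result: YES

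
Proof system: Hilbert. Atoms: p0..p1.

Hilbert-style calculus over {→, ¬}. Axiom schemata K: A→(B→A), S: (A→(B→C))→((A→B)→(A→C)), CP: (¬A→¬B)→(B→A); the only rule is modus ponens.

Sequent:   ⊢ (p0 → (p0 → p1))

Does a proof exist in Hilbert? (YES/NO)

Enumerate valuations to refute Γ ⊢ Δ:
  v=00: Γ:[] Δ:[(p0 → (p0 → p1))=T] refutes=False
  v=01: Γ:[] Δ:[(p0 → (p0 → p1))=T] refutes=False
  v=10: Γ:[] Δ:[(p0 → (p0 → p1))=F] refutes=True  ← countermodel

Result: NO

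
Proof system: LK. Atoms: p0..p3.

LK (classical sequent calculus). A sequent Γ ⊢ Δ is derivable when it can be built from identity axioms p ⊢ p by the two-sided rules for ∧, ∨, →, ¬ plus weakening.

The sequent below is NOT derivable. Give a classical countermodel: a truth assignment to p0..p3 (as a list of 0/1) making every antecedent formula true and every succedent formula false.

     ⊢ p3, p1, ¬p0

Search for a countermodel by truth-table:
  v=0000: Γ:[] Δ:[p3=F, p1=F, ¬p0=T] refutes=False
  v=0001: Γ:[] Δ:[p3=T, p1=F, ¬p0=T] refutes=False
  v=0010: Γ:[] Δ:[p3=F, p1=F, ¬p0=T] refutes=False
  v=0011: Γ:[] Δ:[p3=T, p1=F, ¬p0=T] refutes=False
  v=0100: Γ:[] Δ:[p3=F, p1=T, ¬p0=T] refutes=False
  v=0101: Γ:[] Δ:[p3=T, p1=T, ¬p0=T] refutes=False
  v=0110: Γ:[] Δ:[p3=F, p1=T, ¬p0=T] refutes=False
  v=0111: Γ:[] Δ:[p3=T, p1=T, ¬p0=T] refutes=False
  v=1000: Γ:[] Δ:[p3=F, p1=F, ¬p0=F] refutes=True  ← countermodel

Result: [1, 0, 0, 0]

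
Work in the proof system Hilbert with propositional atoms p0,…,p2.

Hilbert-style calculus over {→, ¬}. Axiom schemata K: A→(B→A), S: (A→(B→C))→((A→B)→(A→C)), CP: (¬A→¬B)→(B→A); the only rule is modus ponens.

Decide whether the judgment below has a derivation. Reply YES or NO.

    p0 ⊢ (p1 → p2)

Enumerate valuations to refute Γ ⊢ Δ:
  v=000: Γ:[p0=F] Δ:[(p1 → p2)=T] refutes=False
  v=001: Γ:[p0=F] Δ:[(p1 → p2)=T] refutes=False
  v=010: Γ:[p0=F] Δ:[(p1 → p2)=F] refutes=False
  v=011: Γ:[p0=F] Δ:[(p1 → p2)=T] refutes=False
  v=100: Γ:[p0=T] Δ:[(p1 → p2)=T] refutes=False
  v=101: Γ:[p0=T] Δ:[(p1 → p2)=T] refutes=False
  v=110: Γ:[p0=T] Δ:[(p1 → p2)=F] refutes=True  ← countermodel

Result: NO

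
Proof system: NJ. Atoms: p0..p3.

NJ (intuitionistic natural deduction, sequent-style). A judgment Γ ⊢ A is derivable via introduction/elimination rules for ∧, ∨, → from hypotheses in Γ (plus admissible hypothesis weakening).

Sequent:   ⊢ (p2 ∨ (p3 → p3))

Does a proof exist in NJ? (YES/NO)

Derivation trace:
[∨I₂]  ⊢ (p2 ∨ (p3 → p3))
  [→I]  ⊢ (p3 → p3)
    [Ax] p3 ⊢ p3

Result: YES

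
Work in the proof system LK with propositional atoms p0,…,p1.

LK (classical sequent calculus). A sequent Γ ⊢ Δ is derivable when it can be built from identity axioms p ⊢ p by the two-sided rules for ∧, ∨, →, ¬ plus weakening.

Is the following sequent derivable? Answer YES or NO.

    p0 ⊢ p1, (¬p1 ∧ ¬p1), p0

Derivation (root first):
[WL] p0 ⊢ p1, (¬p1 ∧ ¬p1), p0
  [WR]  ⊢ p1, (¬p1 ∧ ¬p1), p0
    [∧R]  ⊢ p1, (¬p1 ∧ ¬p1)
      [¬R]  ⊢ p1, ¬p1
        [Ax] p1 ⊢ p1
      [¬R]  ⊢ p1, ¬p1
        [Ax] p1 ⊢ p1

Result: YES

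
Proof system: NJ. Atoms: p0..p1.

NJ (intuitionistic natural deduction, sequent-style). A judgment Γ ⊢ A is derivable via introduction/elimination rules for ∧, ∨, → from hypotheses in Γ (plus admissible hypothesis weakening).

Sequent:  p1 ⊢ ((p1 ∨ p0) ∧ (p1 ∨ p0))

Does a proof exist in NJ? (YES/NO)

Proof tree:
[∧I] p1 ⊢ ((p1 ∨ p0) ∧ (p1 ∨ p0))
  [∨I₁] p1 ⊢ (p1 ∨ p0)
    [Ax] p1 ⊢ p1
  [∨I₁] p1 ⊢ (p1 ∨ p0)
    [Ax] p1 ⊢ p1

Result: YES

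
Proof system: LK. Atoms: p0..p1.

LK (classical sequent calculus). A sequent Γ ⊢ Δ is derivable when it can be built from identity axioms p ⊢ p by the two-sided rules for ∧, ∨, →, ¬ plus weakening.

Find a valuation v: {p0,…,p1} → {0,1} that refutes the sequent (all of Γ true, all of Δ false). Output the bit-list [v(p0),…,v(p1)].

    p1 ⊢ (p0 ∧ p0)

Search for a countermodel by truth-table:
  v=00: Γ:[p1=F] Δ:[(p0 ∧ p0)=F] refutes=False
  v=01: Γ:[p1=T] Δ:[(p0 ∧ p0)=F] refutes=True  ← countermodel

Result: [0, 1]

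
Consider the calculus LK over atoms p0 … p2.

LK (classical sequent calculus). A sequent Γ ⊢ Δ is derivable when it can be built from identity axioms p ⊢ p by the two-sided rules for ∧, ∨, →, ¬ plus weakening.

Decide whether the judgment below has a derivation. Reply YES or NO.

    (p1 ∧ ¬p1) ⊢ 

Derivation trace:
[∧L] (p1 ∧ ¬p1) ⊢ 
  [¬L] p1, ¬p1 ⊢ 
    [Ax] p1 ⊢ p1

Result: YES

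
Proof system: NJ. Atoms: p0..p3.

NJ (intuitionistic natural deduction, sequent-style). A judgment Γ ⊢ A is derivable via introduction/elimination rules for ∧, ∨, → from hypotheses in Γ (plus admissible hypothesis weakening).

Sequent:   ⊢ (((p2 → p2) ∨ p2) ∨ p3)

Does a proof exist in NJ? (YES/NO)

Derivation (root first):
[∨I₁]  ⊢ (((p2 → p2) ∨ p2) ∨ p3)
  [∨I₁]  ⊢ ((p2 → p2) ∨ p2)
    [→I]  ⊢ (p2 → p2)
      [Ax] p2 ⊢ p2

Result: YES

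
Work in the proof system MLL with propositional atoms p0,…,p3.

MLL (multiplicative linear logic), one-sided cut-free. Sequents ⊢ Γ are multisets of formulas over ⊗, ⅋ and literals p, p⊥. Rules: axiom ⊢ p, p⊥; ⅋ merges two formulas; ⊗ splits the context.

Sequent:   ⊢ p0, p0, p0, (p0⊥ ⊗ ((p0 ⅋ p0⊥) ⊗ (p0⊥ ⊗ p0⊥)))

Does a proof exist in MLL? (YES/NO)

Proof tree:
[⊗]  ⊢ p0, p0, p0, (p0⊥ ⊗ ((p0 ⅋ p0⊥) ⊗ (p0⊥ ⊗ p0⊥)))
  [Ax]  ⊢ p0, p0⊥
  [⊗]  ⊢ p0, p0, ((p0 ⅋ p0⊥) ⊗ (p0⊥ ⊗ p0⊥))
    [⅋]  ⊢ (p0 ⅋ p0⊥)
      [Ax]  ⊢ p0, p0⊥
    [⊗]  ⊢ p0, p0, (p0⊥ ⊗ p0⊥)
      [Ax]  ⊢ p0, p0⊥
      [Ax]  ⊢ p0, p0⊥

Result: YES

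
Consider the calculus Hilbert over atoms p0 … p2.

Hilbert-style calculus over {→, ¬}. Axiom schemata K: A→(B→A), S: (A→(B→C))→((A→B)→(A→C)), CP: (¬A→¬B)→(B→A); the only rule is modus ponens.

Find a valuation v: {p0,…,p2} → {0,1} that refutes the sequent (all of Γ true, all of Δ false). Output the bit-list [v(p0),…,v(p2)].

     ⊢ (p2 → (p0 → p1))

Truth-table refutation:
  v=000: Γ:[] Δ:[(p2 → (p0 → p1))=T] refutes=False
  v=001: Γ:[] Δ:[(p2 → (p0 → p1))=T] refutes=False
  v=010: Γ:[] Δ:[(p2 → (p0 → p1))=T] refutes=False
  v=011: Γ:[] Δ:[(p2 → (p0 → p1))=T] refutes=False
  v=100: Γ:[] Δ:[(p2 → (p0 → p1))=T] refutes=False
  v=101: Γ:[] Δ:[(p2 → (p0 → p1))=F] refutes=True  ← countermodel

Result: [1, 0, 1]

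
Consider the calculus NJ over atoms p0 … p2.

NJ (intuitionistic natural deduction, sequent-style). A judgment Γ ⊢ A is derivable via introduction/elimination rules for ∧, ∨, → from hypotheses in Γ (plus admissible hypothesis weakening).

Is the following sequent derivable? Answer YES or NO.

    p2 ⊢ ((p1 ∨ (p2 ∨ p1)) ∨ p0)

Derivation trace:
[∨I₁] p2 ⊢ ((p1 ∨ (p2 ∨ p1)) ∨ p0)
  [∨I₂] p2 ⊢ (p1 ∨ (p2 ∨ p1))
    [∨I₁] p2 ⊢ (p2 ∨ p1)
      [Ax] p2 ⊢ p2

Result: YES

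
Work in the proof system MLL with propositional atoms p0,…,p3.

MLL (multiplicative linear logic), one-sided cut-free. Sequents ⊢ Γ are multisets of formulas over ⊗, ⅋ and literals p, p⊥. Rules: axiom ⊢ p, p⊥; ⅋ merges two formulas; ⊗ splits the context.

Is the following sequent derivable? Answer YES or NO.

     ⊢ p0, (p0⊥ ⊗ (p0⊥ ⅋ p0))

Proof tree:
[⊗]  ⊢ p0, (p0⊥ ⊗ (p0⊥ ⅋ p0))
  [Ax]  ⊢ p0, p0⊥
  [⅋]  ⊢ (p0⊥ ⅋ p0)
    [Ax]  ⊢ p0, p0⊥

Result: YES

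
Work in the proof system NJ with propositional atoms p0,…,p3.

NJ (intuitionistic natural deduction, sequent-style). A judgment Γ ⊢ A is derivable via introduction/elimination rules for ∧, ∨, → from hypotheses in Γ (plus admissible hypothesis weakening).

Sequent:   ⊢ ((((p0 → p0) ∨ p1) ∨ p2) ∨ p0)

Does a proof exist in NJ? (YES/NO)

Derivation trace:
[∨I₁]  ⊢ ((((p0 → p0) ∨ p1) ∨ p2) ∨ p0)
  [∨I₁]  ⊢ (((p0 → p0) ∨ p1) ∨ p2)
    [∨I₁]  ⊢ ((p0 → p0) ∨ p1)
      [→I]  ⊢ (p0 → p0)
        [Ax] p0 ⊢ p0

Result: YES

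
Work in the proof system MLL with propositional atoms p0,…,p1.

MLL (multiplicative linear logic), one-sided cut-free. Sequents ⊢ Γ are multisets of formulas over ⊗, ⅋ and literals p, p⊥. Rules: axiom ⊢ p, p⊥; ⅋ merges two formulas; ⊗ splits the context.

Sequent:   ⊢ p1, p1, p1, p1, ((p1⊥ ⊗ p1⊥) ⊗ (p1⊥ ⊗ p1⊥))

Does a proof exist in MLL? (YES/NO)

Derivation trace:
[⊗]  ⊢ p1, p1, p1, p1, ((p1⊥ ⊗ p1⊥) ⊗ (p1⊥ ⊗ p1⊥))
  [⊗]  ⊢ p1, p1, (p1⊥ ⊗ p1⊥)
    [Ax]  ⊢ p1, p1⊥
    [Ax]  ⊢ p1, p1⊥
  [⊗]  ⊢ p1, p1, (p1⊥ ⊗ p1⊥)
    [Ax]  ⊢ p1, p1⊥
    [Ax]  ⊢ p1, p1⊥

Result: YES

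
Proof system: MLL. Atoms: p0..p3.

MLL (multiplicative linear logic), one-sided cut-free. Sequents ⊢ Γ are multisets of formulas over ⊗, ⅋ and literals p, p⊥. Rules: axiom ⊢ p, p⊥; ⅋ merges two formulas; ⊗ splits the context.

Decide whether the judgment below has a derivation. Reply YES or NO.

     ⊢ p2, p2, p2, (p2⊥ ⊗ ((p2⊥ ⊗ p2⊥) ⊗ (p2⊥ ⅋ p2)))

Derivation (root first):
[⊗]  ⊢ p2, p2, p2, (p2⊥ ⊗ ((p2⊥ ⊗ p2⊥) ⊗ (p2⊥ ⅋ p2)))
  [Ax]  ⊢ p2, p2⊥
  [⊗]  ⊢ p2, p2, ((p2⊥ ⊗ p2⊥) ⊗ (p2⊥ ⅋ p2))
    [⊗]  ⊢ p2, p2, (p2⊥ ⊗ p2⊥)
      [Ax]  ⊢ p2, p2⊥
      [Ax]  ⊢ p2, p2⊥
    [⅋]  ⊢ (p2⊥ ⅋ p2)
      [Ax]  ⊢ p2, p2⊥

Result: YES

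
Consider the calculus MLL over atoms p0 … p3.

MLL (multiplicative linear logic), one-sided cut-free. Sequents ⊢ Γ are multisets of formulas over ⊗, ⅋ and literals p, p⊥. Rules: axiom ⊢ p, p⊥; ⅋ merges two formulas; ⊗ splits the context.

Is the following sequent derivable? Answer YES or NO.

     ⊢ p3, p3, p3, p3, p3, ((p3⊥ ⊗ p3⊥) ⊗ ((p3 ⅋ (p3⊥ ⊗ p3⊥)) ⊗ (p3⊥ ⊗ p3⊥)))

Proof tree:
[⊗]  ⊢ p3, p3, p3, p3, p3, ((p3⊥ ⊗ p3⊥) ⊗ ((p3 ⅋ (p3⊥ ⊗ p3⊥)) ⊗ (p3⊥ ⊗ p3⊥)))
  [⊗]  ⊢ p3, p3, (p3⊥ ⊗ p3⊥)
    [Ax]  ⊢ p3, p3⊥
    [Ax]  ⊢ p3, p3⊥
  [⊗]  ⊢ p3, p3, p3, ((p3 ⅋ (p3⊥ ⊗ p3⊥)) ⊗ (p3⊥ ⊗ p3⊥))
    [⅋]  ⊢ p3, (p3 ⅋ (p3⊥ ⊗ p3⊥))
      [⊗]  ⊢ p3, p3, (p3⊥ ⊗ p3⊥)
        [Ax]  ⊢ p3, p3⊥
        [Ax]  ⊢ p3, p3⊥
    [⊗]  ⊢ p3, p3, (p3⊥ ⊗ p3⊥)
      [Ax]  ⊢ p3, p3⊥
      [Ax]  ⊢ p3, p3⊥

Result: YES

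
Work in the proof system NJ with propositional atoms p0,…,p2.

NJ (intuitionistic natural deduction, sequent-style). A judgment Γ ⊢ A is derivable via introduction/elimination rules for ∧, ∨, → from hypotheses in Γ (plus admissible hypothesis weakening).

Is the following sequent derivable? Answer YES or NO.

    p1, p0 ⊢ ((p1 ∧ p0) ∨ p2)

Derivation trace:
[∨I₁] p1, p0 ⊢ ((p1 ∧ p0) ∨ p2)
  [∧I] p1, p0 ⊢ (p1 ∧ p0)
    [Ax] p1 ⊢ p1
    [Ax] p0 ⊢ p0

Result: YES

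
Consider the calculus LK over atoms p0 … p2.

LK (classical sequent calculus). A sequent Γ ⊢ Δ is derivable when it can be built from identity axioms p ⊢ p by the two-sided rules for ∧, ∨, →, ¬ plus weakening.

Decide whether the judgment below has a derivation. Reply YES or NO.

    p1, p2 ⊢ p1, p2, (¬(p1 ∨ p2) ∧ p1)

Proof tree:
[∧R] p1, p2 ⊢ p1, p2, (¬(p1 ∨ p2) ∧ p1)
  [¬R] p2 ⊢ p1, p2, ¬(p1 ∨ p2)
    [WL] (p1 ∨ p2), p2 ⊢ p1, p2
      [∨L] (p1 ∨ p2) ⊢ p1, p2
        [Ax] p1 ⊢ p1
        [Ax] p2 ⊢ p2
  [Ax] p1 ⊢ p1

Result: YES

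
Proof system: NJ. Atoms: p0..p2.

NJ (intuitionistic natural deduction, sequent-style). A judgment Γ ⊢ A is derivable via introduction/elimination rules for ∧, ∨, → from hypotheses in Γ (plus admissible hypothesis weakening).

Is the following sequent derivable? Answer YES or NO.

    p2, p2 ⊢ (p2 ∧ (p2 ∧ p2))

Derivation (root first):
[Wk] p2, p2 ⊢ (p2 ∧ (p2 ∧ p2))
  [∧I] p2 ⊢ (p2 ∧ (p2 ∧ p2))
    [Ax] p2 ⊢ p2
    [∧I] p2 ⊢ (p2 ∧ p2)
      [Ax] p2 ⊢ p2
      [Ax] p2 ⊢ p2

Result: YES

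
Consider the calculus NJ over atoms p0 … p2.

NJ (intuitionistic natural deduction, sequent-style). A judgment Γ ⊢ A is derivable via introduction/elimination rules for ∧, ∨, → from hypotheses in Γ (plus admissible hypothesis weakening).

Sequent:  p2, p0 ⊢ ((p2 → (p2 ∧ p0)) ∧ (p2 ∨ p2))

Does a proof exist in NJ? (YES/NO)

Proof tree:
[∧I] p2, p0 ⊢ ((p2 → (p2 ∧ p0)) ∧ (p2 ∨ p2))
  [→I] p0 ⊢ (p2 → (p2 ∧ p0))
    [∧I] p2, p0 ⊢ (p2 ∧ p0)
      [Ax] p2 ⊢ p2
      [Ax] p0 ⊢ p0
  [∨I₁] p2 ⊢ (p2 ∨ p2)
    [Ax] p2 ⊢ p2

Result: YES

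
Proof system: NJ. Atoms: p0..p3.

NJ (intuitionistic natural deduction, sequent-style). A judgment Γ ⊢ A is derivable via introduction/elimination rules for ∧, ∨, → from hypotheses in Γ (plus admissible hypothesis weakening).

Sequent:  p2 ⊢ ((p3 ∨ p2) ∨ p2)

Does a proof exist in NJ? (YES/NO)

Derivation (root first):
[∨I₁] p2 ⊢ ((p3 ∨ p2) ∨ p2)
  [∨I₂] p2 ⊢ (p3 ∨ p2)
    [Ax] p2 ⊢ p2

Result: YES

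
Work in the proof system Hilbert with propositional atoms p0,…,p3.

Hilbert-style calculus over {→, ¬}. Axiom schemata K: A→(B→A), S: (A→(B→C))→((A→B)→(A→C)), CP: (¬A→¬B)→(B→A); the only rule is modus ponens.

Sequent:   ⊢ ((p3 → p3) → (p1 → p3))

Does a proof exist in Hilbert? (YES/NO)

Enumerate valuations to refute Γ ⊢ Δ:
  v=0000: Γ:[] Δ:[((p3 → p3) → (p1 → p3))=T] refutes=False
  v=0001: Γ:[] Δ:[((p3 → p3) → (p1 → p3))=T] refutes=False
  v=0010: Γ:[] Δ:[((p3 → p3) → (p1 → p3))=T] refutes=False
  v=0011: Γ:[] Δ:[((p3 → p3) → (p1 → p3))=T] refutes=False
  v=0100: Γ:[] Δ:[((p3 → p3) → (p1 → p3))=F] refutes=True  ← countermodel

Result: NO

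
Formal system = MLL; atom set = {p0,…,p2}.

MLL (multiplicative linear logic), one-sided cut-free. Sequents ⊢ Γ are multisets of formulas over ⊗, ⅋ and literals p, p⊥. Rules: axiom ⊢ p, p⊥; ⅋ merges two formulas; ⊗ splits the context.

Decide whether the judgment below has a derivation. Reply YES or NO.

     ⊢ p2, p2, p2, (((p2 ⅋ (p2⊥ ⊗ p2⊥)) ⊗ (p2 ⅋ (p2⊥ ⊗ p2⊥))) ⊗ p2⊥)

Derivation trace:
[⊗]  ⊢ p2, p2, p2, (((p2 ⅋ (p2⊥ ⊗ p2⊥)) ⊗ (p2 ⅋ (p2⊥ ⊗ p2⊥))) ⊗ p2⊥)
  [⊗]  ⊢ p2, p2, ((p2 ⅋ (p2⊥ ⊗ p2⊥)) ⊗ (p2 ⅋ (p2⊥ ⊗ p2⊥)))
    [⅋]  ⊢ p2, (p2 ⅋ (p2⊥ ⊗ p2⊥))
      [⊗]  ⊢ p2, p2, (p2⊥ ⊗ p2⊥)
        [Ax]  ⊢ p2, p2⊥
        [Ax]  ⊢ p2, p2⊥
    [⅋]  ⊢ p2, (p2 ⅋ (p2⊥ ⊗ p2⊥))
      [⊗]  ⊢ p2, p2, (p2⊥ ⊗ p2⊥)
        [Ax]  ⊢ p2, p2⊥
        [Ax]  ⊢ p2, p2⊥
  [Ax]  ⊢ p2, p2⊥

Result: YES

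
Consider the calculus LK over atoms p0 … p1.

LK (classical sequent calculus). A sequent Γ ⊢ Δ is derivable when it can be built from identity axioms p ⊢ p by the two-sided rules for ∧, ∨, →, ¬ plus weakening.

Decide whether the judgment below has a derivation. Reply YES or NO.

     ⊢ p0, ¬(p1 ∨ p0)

Enumerate valuations to refute Γ ⊢ Δ:
  v=00: Γ:[] Δ:[p0=F, ¬(p1 ∨ p0)=T] refutes=False
  v=01: Γ:[] Δ:[p0=F, ¬(p1 ∨ p0)=F] refutes=True  ← countermodel

Result: NO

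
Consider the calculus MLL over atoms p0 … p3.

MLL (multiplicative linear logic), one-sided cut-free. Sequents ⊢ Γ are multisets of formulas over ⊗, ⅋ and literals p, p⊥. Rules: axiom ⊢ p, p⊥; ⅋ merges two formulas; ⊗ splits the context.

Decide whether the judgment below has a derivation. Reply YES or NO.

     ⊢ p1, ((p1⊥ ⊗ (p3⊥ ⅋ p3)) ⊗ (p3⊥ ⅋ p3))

Derivation (root first):
[⊗]  ⊢ p1, ((p1⊥ ⊗ (p3⊥ ⅋ p3)) ⊗ (p3⊥ ⅋ p3))
  [⊗]  ⊢ p1, (p1⊥ ⊗ (p3⊥ ⅋ p3))
    [Ax]  ⊢ p1, p1⊥
    [⅋]  ⊢ (p3⊥ ⅋ p3)
      [Ax]  ⊢ p3, p3⊥
  [⅋]  ⊢ (p3⊥ ⅋ p3)
    [Ax]  ⊢ p3, p3⊥

Result: YES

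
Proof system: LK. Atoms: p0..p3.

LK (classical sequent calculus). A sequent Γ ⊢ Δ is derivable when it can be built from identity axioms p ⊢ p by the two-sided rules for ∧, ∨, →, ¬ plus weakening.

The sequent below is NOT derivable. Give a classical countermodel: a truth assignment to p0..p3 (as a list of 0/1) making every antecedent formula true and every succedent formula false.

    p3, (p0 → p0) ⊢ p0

Enumerate valuations to refute Γ ⊢ Δ:
  v=0000: Γ:[p3=F, (p0 → p0)=T] Δ:[p0=F] refutes=False
  v=0001: Γ:[p3=T, (p0 → p0)=T] Δ:[p0=F] refutes=True  ← countermodel

Result: [0, 0, 0, 1]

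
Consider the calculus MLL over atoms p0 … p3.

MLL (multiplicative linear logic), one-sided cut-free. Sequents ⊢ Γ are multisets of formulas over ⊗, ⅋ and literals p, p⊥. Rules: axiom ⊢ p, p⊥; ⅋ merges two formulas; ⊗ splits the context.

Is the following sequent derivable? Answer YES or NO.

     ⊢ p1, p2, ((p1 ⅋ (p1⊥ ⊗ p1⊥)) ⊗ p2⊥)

Proof tree:
[⊗]  ⊢ p1, p2, ((p1 ⅋ (p1⊥ ⊗ p1⊥)) ⊗ p2⊥)
  [⅋]  ⊢ p1, (p1 ⅋ (p1⊥ ⊗ p1⊥))
    [⊗]  ⊢ p1, p1, (p1⊥ ⊗ p1⊥)
      [Ax]  ⊢ p1, p1⊥
      [Ax]  ⊢ p1, p1⊥
  [Ax]  ⊢ p2, p2⊥

Result: YES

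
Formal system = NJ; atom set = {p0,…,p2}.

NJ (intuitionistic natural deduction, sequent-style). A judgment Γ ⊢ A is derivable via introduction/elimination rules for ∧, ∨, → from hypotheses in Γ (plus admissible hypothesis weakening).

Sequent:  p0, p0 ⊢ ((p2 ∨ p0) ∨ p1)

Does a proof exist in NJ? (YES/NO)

Proof tree:
[∨I₁] p0, p0 ⊢ ((p2 ∨ p0) ∨ p1)
  [∨I₂] p0, p0 ⊢ (p2 ∨ p0)
    [Wk] p0, p0 ⊢ p0
      [Ax] p0 ⊢ p0

Result: YES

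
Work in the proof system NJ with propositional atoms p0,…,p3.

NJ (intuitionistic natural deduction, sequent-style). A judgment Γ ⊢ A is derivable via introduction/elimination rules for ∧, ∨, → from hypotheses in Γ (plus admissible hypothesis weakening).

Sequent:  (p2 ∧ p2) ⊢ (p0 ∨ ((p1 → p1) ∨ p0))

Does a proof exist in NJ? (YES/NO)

Proof tree:
[Wk] (p2 ∧ p2) ⊢ (p0 ∨ ((p1 → p1) ∨ p0))
  [∨I₂]  ⊢ (p0 ∨ ((p1 → p1) ∨ p0))
    [∨I₁]  ⊢ ((p1 → p1) ∨ p0)
      [→I]  ⊢ (p1 → p1)
        [Ax] p1 ⊢ p1

Result: YES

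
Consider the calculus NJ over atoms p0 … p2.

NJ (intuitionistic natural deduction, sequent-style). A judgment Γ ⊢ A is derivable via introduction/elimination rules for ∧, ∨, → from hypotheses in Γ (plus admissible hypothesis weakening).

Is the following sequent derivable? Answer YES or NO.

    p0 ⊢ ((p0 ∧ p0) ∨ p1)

Proof tree:
[∨I₁] p0 ⊢ ((p0 ∧ p0) ∨ p1)
  [∧I] p0 ⊢ (p0 ∧ p0)
    [Ax] p0 ⊢ p0
    [Ax] p0 ⊢ p0

Result: YES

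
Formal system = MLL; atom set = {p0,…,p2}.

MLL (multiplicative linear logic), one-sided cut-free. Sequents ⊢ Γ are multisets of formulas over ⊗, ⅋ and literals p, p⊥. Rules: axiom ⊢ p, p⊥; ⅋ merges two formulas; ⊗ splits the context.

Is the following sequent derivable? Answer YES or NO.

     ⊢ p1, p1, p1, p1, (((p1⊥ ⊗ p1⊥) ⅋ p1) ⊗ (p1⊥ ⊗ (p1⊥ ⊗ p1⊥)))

Derivation trace:
[⊗]  ⊢ p1, p1, p1, p1, (((p1⊥ ⊗ p1⊥) ⅋ p1) ⊗ (p1⊥ ⊗ (p1⊥ ⊗ p1⊥)))
  [⅋]  ⊢ p1, ((p1⊥ ⊗ p1⊥) ⅋ p1)
    [⊗]  ⊢ p1, p1, (p1⊥ ⊗ p1⊥)
      [Ax]  ⊢ p1, p1⊥
      [Ax]  ⊢ p1, p1⊥
  [⊗]  ⊢ p1, p1, p1, (p1⊥ ⊗ (p1⊥ ⊗ p1⊥))
    [Ax]  ⊢ p1, p1⊥
    [⊗]  ⊢ p1, p1, (p1⊥ ⊗ p1⊥)
      [Ax]  ⊢ p1, p1⊥
      [Ax]  ⊢ p1, p1⊥

Result: YES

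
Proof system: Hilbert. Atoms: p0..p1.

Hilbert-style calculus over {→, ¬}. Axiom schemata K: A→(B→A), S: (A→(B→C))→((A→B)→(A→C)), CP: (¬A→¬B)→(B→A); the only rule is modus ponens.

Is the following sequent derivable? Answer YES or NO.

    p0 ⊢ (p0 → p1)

Search for a countermodel by truth-table:
  v=00: Γ:[p0=F] Δ:[(p0 → p1)=T] refutes=False
  v=01: Γ:[p0=F] Δ:[(p0 → p1)=T] refutes=False
  v=10: Γ:[p0=T] Δ:[(p0 → p1)=F] refutes=True  ← countermodel

Result: NO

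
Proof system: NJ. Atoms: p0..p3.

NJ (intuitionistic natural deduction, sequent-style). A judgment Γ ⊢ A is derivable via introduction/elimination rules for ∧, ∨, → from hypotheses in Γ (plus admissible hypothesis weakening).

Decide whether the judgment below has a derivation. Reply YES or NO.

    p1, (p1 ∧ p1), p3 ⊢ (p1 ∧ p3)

Derivation (root first):
[∧I] p1, (p1 ∧ p1), p3 ⊢ (p1 ∧ p3)
  [Ax] p1 ⊢ p1
  [Wk] p3, (p1 ∧ p1) ⊢ p3
    [Ax] p3 ⊢ p3

Result: YES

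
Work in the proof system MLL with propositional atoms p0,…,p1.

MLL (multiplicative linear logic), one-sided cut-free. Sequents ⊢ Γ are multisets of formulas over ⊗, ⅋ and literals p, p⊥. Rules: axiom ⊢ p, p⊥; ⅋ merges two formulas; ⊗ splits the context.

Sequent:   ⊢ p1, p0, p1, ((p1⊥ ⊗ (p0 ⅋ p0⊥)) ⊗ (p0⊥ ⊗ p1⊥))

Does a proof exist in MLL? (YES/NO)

Derivation (root first):
[⊗]  ⊢ p1, p0, p1, ((p1⊥ ⊗ (p0 ⅋ p0⊥)) ⊗ (p0⊥ ⊗ p1⊥))
  [⊗]  ⊢ p1, (p1⊥ ⊗ (p0 ⅋ p0⊥))
    [Ax]  ⊢ p1, p1⊥
    [⅋]  ⊢ (p0 ⅋ p0⊥)
      [Ax]  ⊢ p0, p0⊥
  [⊗]  ⊢ p0, p1, (p0⊥ ⊗ p1⊥)
    [Ax]  ⊢ p0, p0⊥
    [Ax]  ⊢ p1, p1⊥

Result: YES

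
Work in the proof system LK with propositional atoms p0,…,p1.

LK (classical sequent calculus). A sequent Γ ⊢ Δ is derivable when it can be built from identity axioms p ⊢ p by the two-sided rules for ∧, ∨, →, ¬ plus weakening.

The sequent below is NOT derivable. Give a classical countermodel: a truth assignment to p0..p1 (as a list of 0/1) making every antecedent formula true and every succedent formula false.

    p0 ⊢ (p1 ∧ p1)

Search for a countermodel by truth-table:
  v=00: Γ:[p0=F] Δ:[(p1 ∧ p1)=F] refutes=False
  v=01: Γ:[p0=F] Δ:[(p1 ∧ p1)=T] refutes=False
  v=10: Γ:[p0=T] Δ:[(p1 ∧ p1)=F] refutes=True  ← countermodel

Result: [1, 0]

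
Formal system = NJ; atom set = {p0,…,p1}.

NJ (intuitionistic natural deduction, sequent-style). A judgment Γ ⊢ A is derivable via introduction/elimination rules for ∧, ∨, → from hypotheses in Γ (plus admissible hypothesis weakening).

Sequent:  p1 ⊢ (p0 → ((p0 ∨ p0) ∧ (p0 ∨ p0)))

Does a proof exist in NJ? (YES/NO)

Derivation trace:
[Wk] p1 ⊢ (p0 → ((p0 ∨ p0) ∧ (p0 ∨ p0)))
  [→I]  ⊢ (p0 → ((p0 ∨ p0) ∧ (p0 ∨ p0)))
    [∧I] p0 ⊢ ((p0 ∨ p0) ∧ (p0 ∨ p0))
      [∨I₂] p0 ⊢ (p0 ∨ p0)
        [Ax] p0 ⊢ p0
      [∨I₂] p0 ⊢ (p0 ∨ p0)
        [Ax] p0 ⊢ p0

Result: YES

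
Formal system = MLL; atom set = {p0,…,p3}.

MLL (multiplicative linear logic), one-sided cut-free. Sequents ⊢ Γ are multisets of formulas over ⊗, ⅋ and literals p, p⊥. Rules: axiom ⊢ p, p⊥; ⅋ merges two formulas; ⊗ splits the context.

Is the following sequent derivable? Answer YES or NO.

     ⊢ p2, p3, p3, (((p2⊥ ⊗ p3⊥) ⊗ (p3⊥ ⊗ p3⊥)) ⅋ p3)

Derivation (root first):
[⅋]  ⊢ p2, p3, p3, (((p2⊥ ⊗ p3⊥) ⊗ (p3⊥ ⊗ p3⊥)) ⅋ p3)
  [⊗]  ⊢ p2, p3, p3, p3, ((p2⊥ ⊗ p3⊥) ⊗ (p3⊥ ⊗ p3⊥))
    [⊗]  ⊢ p2, p3, (p2⊥ ⊗ p3⊥)
      [Ax]  ⊢ p2, p2⊥
      [Ax]  ⊢ p3, p3⊥
    [⊗]  ⊢ p3, p3, (p3⊥ ⊗ p3⊥)
      [Ax]  ⊢ p3, p3⊥
      [Ax]  ⊢ p3, p3⊥

Result: YES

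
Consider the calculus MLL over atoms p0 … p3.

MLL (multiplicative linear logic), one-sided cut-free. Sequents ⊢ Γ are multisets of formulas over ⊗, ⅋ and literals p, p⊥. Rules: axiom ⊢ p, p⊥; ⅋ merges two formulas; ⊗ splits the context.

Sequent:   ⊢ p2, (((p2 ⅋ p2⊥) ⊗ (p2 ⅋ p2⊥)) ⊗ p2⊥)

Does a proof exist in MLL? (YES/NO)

Derivation trace:
[⊗]  ⊢ p2, (((p2 ⅋ p2⊥) ⊗ (p2 ⅋ p2⊥)) ⊗ p2⊥)
  [⊗]  ⊢ ((p2 ⅋ p2⊥) ⊗ (p2 ⅋ p2⊥))
    [⅋]  ⊢ (p2 ⅋ p2⊥)
      [Ax]  ⊢ p2, p2⊥
    [⅋]  ⊢ (p2 ⅋ p2⊥)
      [Ax]  ⊢ p2, p2⊥
  [Ax]  ⊢ p2, p2⊥

Result: YES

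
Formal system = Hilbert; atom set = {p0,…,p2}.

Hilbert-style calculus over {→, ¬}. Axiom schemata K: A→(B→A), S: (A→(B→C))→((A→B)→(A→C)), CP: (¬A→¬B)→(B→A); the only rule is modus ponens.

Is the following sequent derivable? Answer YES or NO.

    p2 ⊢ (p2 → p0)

Enumerate valuations to refute Γ ⊢ Δ:
  v=000: Γ:[p2=F] Δ:[(p2 → p0)=T] refutes=False
  v=001: Γ:[p2=T] Δ:[(p2 → p0)=F] refutes=True  ← countermodel

Result: NO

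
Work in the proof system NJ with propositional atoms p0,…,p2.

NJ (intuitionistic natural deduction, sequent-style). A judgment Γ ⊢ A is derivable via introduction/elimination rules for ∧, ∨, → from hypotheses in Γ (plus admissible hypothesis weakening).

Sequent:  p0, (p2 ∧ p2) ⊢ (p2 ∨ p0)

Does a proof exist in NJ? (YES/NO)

Derivation (root first):
[∨I₂] p0, (p2 ∧ p2) ⊢ (p2 ∨ p0)
  [Wk] p0, (p2 ∧ p2) ⊢ p0
    [Ax] p0 ⊢ p0

Result: YES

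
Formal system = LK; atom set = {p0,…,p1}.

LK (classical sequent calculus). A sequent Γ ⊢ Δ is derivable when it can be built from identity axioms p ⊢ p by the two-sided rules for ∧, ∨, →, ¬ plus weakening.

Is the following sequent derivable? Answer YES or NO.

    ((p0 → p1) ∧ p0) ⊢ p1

Derivation (root first):
[∧L] ((p0 → p1) ∧ p0) ⊢ p1
  [→L] p0, (p0 → p1) ⊢ p1
    [Ax] p0 ⊢ p0
    [Ax] p1 ⊢ p1

Result: YES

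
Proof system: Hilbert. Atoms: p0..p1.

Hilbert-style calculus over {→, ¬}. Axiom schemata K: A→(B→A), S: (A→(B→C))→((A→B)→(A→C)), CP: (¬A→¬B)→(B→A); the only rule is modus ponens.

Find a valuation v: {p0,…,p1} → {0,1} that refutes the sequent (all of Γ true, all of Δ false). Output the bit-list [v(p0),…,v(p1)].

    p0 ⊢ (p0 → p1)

Truth-table refutation:
  v=00: Γ:[p0=F] Δ:[(p0 → p1)=T] refutes=False
  v=01: Γ:[p0=F] Δ:[(p0 → p1)=T] refutes=False
  v=10: Γ:[p0=T] Δ:[(p0 → p1)=F] refutes=True  ← countermodel

Result: [1, 0]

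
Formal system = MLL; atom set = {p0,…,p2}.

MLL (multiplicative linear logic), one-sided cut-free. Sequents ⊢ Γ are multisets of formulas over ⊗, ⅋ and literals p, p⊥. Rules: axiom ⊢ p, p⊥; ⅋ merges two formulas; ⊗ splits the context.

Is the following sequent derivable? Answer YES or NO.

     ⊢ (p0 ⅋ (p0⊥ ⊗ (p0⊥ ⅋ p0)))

Derivation trace:
[⅋]  ⊢ (p0 ⅋ (p0⊥ ⊗ (p0⊥ ⅋ p0)))
  [⊗]  ⊢ p0, (p0⊥ ⊗ (p0⊥ ⅋ p0))
    [Ax]  ⊢ p0, p0⊥
    [⅋]  ⊢ (p0⊥ ⅋ p0)
      [Ax]  ⊢ p0, p0⊥

Result: YES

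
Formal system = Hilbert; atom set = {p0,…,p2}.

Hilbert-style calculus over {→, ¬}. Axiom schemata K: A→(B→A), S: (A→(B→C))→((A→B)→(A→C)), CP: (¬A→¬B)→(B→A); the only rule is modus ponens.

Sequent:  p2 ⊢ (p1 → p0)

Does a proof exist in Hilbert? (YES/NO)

Truth-table refutation:
  v=000: Γ:[p2=F] Δ:[(p1 → p0)=T] refutes=False
  v=001: Γ:[p2=T] Δ:[(p1 → p0)=T] refutes=False
  v=010: Γ:[p2=F] Δ:[(p1 → p0)=F] refutes=False
  v=011: Γ:[p2=T] Δ:[(p1 → p0)=F] refutes=True  ← countermodel

Result: NO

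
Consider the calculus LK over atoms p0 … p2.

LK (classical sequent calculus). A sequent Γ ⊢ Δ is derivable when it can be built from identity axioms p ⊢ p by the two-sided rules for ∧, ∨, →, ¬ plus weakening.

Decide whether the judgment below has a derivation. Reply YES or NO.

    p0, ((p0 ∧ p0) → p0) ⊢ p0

Derivation trace:
[→L] p0, ((p0 ∧ p0) → p0) ⊢ p0
  [∧R] p0 ⊢ p0, (p0 ∧ p0)
    [WR] p0 ⊢ p0, p0
      [Ax] p0 ⊢ p0
    [Ax] p0 ⊢ p0
  [Ax] p0 ⊢ p0

Result: YES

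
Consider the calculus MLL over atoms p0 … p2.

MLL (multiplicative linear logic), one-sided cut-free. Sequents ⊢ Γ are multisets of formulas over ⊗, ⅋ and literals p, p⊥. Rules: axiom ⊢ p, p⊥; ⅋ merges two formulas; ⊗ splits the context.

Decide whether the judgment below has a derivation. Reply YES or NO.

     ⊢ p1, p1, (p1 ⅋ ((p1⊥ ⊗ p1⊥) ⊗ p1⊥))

Derivation (root first):
[⅋]  ⊢ p1, p1, (p1 ⅋ ((p1⊥ ⊗ p1⊥) ⊗ p1⊥))
  [⊗]  ⊢ p1, p1, p1, ((p1⊥ ⊗ p1⊥) ⊗ p1⊥)
    [⊗]  ⊢ p1, p1, (p1⊥ ⊗ p1⊥)
      [Ax]  ⊢ p1, p1⊥
      [Ax]  ⊢ p1, p1⊥
    [Ax]  ⊢ p1, p1⊥

Result: YES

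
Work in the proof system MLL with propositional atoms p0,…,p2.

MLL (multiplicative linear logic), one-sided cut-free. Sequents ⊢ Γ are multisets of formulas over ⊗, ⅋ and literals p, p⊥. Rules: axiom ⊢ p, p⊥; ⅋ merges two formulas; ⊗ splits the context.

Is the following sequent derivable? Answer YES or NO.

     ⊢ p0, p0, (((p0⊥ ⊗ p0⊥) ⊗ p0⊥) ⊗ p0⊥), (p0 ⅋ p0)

Derivation (root first):
[⅋]  ⊢ p0, p0, (((p0⊥ ⊗ p0⊥) ⊗ p0⊥) ⊗ p0⊥), (p0 ⅋ p0)
  [⊗]  ⊢ p0, p0, p0, p0, (((p0⊥ ⊗ p0⊥) ⊗ p0⊥) ⊗ p0⊥)
    [⊗]  ⊢ p0, p0, p0, ((p0⊥ ⊗ p0⊥) ⊗ p0⊥)
      [⊗]  ⊢ p0, p0, (p0⊥ ⊗ p0⊥)
        [Ax]  ⊢ p0, p0⊥
        [Ax]  ⊢ p0, p0⊥
      [Ax]  ⊢ p0, p0⊥
    [Ax]  ⊢ p0, p0⊥

Result: YES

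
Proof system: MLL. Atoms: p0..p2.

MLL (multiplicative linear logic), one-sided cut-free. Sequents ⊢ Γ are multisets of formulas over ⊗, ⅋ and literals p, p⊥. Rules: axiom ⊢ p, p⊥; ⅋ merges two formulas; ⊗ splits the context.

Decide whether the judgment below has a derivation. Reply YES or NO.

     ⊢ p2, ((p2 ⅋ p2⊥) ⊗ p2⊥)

Proof tree:
[⊗]  ⊢ p2, ((p2 ⅋ p2⊥) ⊗ p2⊥)
  [⅋]  ⊢ (p2 ⅋ p2⊥)
    [Ax]  ⊢ p2, p2⊥
  [Ax]  ⊢ p2, p2⊥

Result: YES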